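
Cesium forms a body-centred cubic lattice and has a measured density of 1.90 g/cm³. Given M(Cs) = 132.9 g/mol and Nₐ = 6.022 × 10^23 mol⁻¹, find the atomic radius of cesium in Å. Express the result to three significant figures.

2.66 Å

For a BCC cell (Z = 2), a³ = Z·M/(N_A·ρ) = 2 × 132.9 / (6.022 × 10²³ × 1.900) = 2.323 × 10^-22 cm³, so a = 6.147 × 10^-8 cm = 6.147 Å.
Atoms touch along the body diagonal, so √3·a = 4r, so r = 0.4330 × a = 2.66 Å.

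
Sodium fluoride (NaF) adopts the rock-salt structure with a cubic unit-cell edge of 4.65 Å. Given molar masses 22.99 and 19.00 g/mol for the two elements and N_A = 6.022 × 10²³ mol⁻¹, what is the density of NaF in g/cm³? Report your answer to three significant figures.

The rock-salt structure contains Z = 4 formula units per cell; M(NaF) = 22.99 + 19.00 = 41.99 g/mol.
a³ = (4.650 × 10^-8 cm)³ = 1.005 × 10^-22 cm³.
ρ = 4 × 41.99 / (6.022 × 10²³ × 1.005 × 10^-22) = 2.774 g/cm³.

2.77 g/cm³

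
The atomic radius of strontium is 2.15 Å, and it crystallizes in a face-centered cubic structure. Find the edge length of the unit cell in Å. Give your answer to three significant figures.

In an FCC lattice, atoms touch along the face diagonal, so √2·a = 4r.
a = 4r/√2 = 4 × 2.15 / 1.4142 = 6.08 Å.

6.08 Å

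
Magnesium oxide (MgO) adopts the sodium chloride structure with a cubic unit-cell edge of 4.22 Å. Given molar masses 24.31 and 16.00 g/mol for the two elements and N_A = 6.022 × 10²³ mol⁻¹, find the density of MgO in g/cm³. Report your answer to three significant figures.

3.56 g/cm³

The sodium chloride structure contains Z = 4 formula units per cell; M(MgO) = 24.31 + 16.00 = 40.31 g/mol.
a³ = (4.220 × 10^-8 cm)³ = 7.515 × 10^-23 cm³.
ρ = 4 × 40.31 / (6.022 × 10²³ × 7.515 × 10^-23) = 3.563 g/cm³.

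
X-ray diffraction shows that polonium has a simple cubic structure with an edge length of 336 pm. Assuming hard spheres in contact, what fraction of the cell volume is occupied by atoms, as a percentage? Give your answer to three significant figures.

52.4%

In a simple cubic lattice atoms touch along the cell edge, so a = 2r, so r = 0.5000a = 168.0 pm.
Packing fraction = Z·(4/3)πr³ / a³ = 1 × (4/3)π × (168.0)³ / (336)³ = 0.5236 = 52.4%.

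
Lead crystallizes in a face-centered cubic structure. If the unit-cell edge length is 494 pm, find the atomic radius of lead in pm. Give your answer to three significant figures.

In an FCC lattice, atoms touch along the face diagonal, so √2·a = 4r.
r = √2·a/4 = 1.4142 × 494 / 4 = 175 pm.

175 pm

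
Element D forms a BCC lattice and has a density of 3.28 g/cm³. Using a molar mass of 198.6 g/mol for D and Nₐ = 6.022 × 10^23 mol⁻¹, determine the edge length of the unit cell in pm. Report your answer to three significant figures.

586 pm

With Z = 2 atoms per BCC cell, a³ = Z·M/(N_A·ρ) = 2 × 198.6 / (6.022 × 10²³ × 3.280 g/cm³) = 2.011 × 10^-22 cm³.
a = (2.011 × 10^-22)^(1/3) = 5.859 × 10^-8 cm = 586 pm.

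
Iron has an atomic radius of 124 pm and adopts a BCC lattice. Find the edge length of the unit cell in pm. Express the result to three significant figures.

In a BCC lattice, atoms touch along the body diagonal, so √3·a = 4r.
a = 4r/√3 = 4 × 124 / 1.7321 = 286 pm.

286 pm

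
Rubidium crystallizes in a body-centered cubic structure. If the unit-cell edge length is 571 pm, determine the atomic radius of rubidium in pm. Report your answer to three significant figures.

In a BCC lattice, atoms touch along the body diagonal, so √3·a = 4r.
r = √3·a/4 = 1.7321 × 571 / 4 = 247 pm.

247 pm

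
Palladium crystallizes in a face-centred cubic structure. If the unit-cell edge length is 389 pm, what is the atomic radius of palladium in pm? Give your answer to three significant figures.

138 pm

In an FCC lattice, atoms touch along the face diagonal, so √2·a = 4r.
r = √2·a/4 = 1.4142 × 389 / 4 = 138 pm.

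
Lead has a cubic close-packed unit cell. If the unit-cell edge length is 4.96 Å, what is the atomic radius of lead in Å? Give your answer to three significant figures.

1.75 Å

In an FCC lattice, atoms touch along the face diagonal, so √2·a = 4r.
r = √2·a/4 = 1.4142 × 4.96 / 4 = 1.75 Å.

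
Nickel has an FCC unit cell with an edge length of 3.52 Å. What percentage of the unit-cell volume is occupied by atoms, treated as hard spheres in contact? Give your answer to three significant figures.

In an FCC lattice atoms touch along the face diagonal, so √2·a = 4r, so r = 0.3536a = 1.245 Å.
Packing fraction = Z·(4/3)πr³ / a³ = 4 × (4/3)π × (1.245)³ / (3.52)³ = 0.7405 = 74.0%.

74.0%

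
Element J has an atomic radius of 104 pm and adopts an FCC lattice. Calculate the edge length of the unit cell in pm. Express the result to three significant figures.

In an FCC lattice, atoms touch along the face diagonal, so √2·a = 4r.
a = 4r/√2 = 4 × 104 / 1.4142 = 294 pm.

294 pm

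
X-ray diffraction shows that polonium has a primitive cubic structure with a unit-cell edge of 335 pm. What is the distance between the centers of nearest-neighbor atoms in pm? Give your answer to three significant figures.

In a simple cubic structure, atoms touch along the cell edge, so a = 2r; the nearest-neighbor distance equals 2r = 1.000·a.
d = 1.000 × 335 = 335 pm.

335 pm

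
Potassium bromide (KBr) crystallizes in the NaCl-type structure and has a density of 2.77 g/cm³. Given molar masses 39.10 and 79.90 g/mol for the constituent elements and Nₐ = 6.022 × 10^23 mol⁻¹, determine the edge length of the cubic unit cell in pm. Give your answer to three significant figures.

M(KBr) = 119.0 g/mol; Z = 4 formula units per cell.
a³ = Z·M/(N_A·ρ) = 4 × 119.0 / (6.022 × 10²³ × 2.77) = 2.854 × 10^-22 cm³, so a = 6.584 × 10^-8 cm = 658 pm.

658 pm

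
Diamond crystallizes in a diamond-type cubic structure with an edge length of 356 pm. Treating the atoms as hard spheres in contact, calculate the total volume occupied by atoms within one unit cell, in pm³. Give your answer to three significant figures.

1.53 × 10^7 pm³

In a diamond cubic lattice nearest neighbors lie along the body diagonal with √3·a = 8r, so r = 0.2165a = 77.08 pm.
V_atoms = Z × (4/3)πr³ = 8 × (4/3)π × (77.08)³ = 1.53 × 10^7 pm³.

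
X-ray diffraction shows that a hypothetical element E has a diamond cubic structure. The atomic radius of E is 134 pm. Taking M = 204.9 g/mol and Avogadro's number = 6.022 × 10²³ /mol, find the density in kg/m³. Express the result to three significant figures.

In a diamond cubic lattice, nearest neighbors lie along the body diagonal with √3·a = 8r, giving a = 618.9 pm = 6.189 × 10^-8 cm.
With Z = 8, ρ = Z·M/(N_A·a³) = 8 × 204.9 / (6.022 × 10²³ × 2.371 × 10^-22) = 11.48 g/cm³ = 11500 kg/m³.

11500 kg/m³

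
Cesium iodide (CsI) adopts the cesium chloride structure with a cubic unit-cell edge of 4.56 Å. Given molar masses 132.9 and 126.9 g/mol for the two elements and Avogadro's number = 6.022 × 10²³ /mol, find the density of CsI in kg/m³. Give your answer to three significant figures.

The cesium chloride structure contains Z = 1 formula unit per cell; M(CsI) = 132.9 + 126.9 = 259.8 g/mol.
a³ = (4.560 × 10^-8 cm)³ = 9.482 × 10^-23 cm³.
ρ = 1 × 259.8 / (6.022 × 10²³ × 9.482 × 10^-23) = 4.550 g/cm³ = 4550 kg/m³.

4550 kg/m³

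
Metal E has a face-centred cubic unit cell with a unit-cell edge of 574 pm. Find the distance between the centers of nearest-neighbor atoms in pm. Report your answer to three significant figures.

406 pm

In an FCC structure, atoms touch along the face diagonal, so √2·a = 4r; the nearest-neighbor distance equals 2r = 0.7071·a.
d = 0.7071 × 574 = 406 pm.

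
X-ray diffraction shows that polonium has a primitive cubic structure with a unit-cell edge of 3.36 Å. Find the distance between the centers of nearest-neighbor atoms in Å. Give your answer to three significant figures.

In a simple cubic structure, atoms touch along the cell edge, so a = 2r; the nearest-neighbor distance equals 2r = 1.000·a.
d = 1.000 × 3.36 = 3.36 Å.

3.36 Å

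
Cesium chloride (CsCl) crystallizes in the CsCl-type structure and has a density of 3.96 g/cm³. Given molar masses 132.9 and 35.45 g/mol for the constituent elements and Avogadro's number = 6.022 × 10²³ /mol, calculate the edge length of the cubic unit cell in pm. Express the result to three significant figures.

M(CsCl) = 168.35 g/mol; Z = 1 formula unit per cell.
a³ = Z·M/(N_A·ρ) = 1 × 168.35 / (6.022 × 10²³ × 3.96) = 7.060 × 10^-23 cm³, so a = 4.133 × 10^-8 cm = 413 pm.

413 pm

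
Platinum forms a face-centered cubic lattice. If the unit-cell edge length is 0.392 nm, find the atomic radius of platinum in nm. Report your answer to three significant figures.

In an FCC lattice, atoms touch along the face diagonal, so √2·a = 4r.
r = √2·a/4 = 1.4142 × 0.392 / 4 = 0.139 nm.

0.139 nm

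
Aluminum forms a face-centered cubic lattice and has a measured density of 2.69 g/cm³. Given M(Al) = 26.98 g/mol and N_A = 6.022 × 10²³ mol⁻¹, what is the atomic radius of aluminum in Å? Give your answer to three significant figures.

1.43 Å

For an FCC cell (Z = 4), a³ = Z·M/(N_A·ρ) = 4 × 26.98 / (6.022 × 10²³ × 2.690) = 6.662 × 10^-23 cm³, so a = 4.054 × 10^-8 cm = 4.054 Å.
Atoms touch along the face diagonal, so √2·a = 4r, so r = 0.3536 × a = 1.43 Å.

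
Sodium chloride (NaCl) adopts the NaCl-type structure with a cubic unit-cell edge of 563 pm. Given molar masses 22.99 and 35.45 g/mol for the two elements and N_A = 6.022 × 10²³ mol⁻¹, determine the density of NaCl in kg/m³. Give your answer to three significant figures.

2180 kg/m³

The NaCl-type structure contains Z = 4 formula units per cell; M(NaCl) = 22.99 + 35.45 = 58.44 g/mol.
a³ = (5.630 × 10^-8 cm)³ = 1.785 × 10^-22 cm³.
ρ = 4 × 58.44 / (6.022 × 10²³ × 1.785 × 10^-22) = 2.175 g/cm³ = 2180 kg/m³.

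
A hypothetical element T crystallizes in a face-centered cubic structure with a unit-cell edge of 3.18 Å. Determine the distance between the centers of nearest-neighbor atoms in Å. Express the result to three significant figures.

2.25 Å

In an FCC structure, atoms touch along the face diagonal, so √2·a = 4r; the nearest-neighbor distance equals 2r = 0.7071·a.
d = 0.7071 × 3.18 = 2.25 Å.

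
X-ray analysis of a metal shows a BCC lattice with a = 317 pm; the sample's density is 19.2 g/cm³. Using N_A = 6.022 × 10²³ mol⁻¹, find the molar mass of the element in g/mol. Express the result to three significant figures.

A BCC cell has Z = 2 atoms; a = 3.170 × 10^-8 cm.
M = ρ·N_A·a³/Z = 19.2 × 6.022 × 10²³ × 3.186 × 10^-23 / 2 = 184 g/mol.

184 g/mol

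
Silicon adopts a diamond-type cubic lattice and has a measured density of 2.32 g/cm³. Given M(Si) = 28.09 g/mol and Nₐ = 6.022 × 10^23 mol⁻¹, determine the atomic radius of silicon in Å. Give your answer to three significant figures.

For a diamond cubic cell (Z = 8), a³ = Z·M/(N_A·ρ) = 8 × 28.09 / (6.022 × 10²³ × 2.320) = 1.608 × 10^-22 cm³, so a = 5.438 × 10^-8 cm = 5.438 Å.
Nearest neighbors lie along the body diagonal with √3·a = 8r, so r = 0.2165 × a = 1.18 Å.

1.18 Å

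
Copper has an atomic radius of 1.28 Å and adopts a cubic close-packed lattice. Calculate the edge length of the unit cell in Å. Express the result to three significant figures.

3.62 Å

In an FCC lattice, atoms touch along the face diagonal, so √2·a = 4r.
a = 4r/√2 = 4 × 1.28 / 1.4142 = 3.62 Å.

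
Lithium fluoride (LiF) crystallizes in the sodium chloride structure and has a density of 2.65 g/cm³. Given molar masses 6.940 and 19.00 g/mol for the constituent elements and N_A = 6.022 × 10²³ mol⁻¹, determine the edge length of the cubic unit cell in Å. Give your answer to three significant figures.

M(LiF) = 25.94 g/mol; Z = 4 formula units per cell.
a³ = Z·M/(N_A·ρ) = 4 × 25.94 / (6.022 × 10²³ × 2.65) = 6.502 × 10^-23 cm³, so a = 4.021 × 10^-8 cm = 4.02 Å.

4.02 Å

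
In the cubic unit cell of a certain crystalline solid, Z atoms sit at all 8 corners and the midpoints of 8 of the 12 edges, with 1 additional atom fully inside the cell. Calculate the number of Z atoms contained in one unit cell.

Corner atoms are shared by 8 cells (1/8 each), edge atoms by 4 (1/4 each), interior atoms are unshared.
Net atoms = 8 × 1/8 + 8 × 1/4 + 1 = 1 + 2 + 1 = 4.

4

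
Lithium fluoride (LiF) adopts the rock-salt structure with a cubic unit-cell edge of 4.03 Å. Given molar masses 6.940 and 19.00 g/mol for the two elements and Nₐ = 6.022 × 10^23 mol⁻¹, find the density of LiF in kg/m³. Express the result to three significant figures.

The rock-salt structure contains Z = 4 formula units per cell; M(LiF) = 6.940 + 19.00 = 25.94 g/mol.
a³ = (4.030 × 10^-8 cm)³ = 6.545 × 10^-23 cm³.
ρ = 4 × 25.94 / (6.022 × 10²³ × 6.545 × 10^-23) = 2.633 g/cm³ = 2630 kg/m³.

2630 kg/m³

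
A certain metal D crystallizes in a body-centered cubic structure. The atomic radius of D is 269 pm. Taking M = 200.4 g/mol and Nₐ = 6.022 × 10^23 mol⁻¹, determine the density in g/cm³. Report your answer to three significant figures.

2.78 g/cm³

In a BCC lattice, atoms touch along the body diagonal, so √3·a = 4r, giving a = 621.2 pm = 6.212 × 10^-8 cm.
With Z = 2, ρ = Z·M/(N_A·a³) = 2 × 200.4 / (6.022 × 10²³ × 2.397 × 10^-22) = 2.776 g/cm³.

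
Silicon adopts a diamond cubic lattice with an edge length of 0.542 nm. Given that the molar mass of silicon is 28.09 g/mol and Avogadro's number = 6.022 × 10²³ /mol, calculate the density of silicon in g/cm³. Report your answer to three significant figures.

A diamond cubic unit cell contains Z = 8 atoms.
Cell volume: a³ = (0.542 nm)³ = (5.420 × 10^-8 cm)³ = 1.592 × 10^-22 cm³.
ρ = Z·M/(N_A·a³) = 8 × 28.09 / (6.022 × 10²³ × 1.592 × 10^-22) = 2.344 g/cm³.

2.34 g/cm³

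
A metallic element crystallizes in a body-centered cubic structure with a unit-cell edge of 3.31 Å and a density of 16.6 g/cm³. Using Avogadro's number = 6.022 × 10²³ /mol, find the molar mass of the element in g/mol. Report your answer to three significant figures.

A BCC cell has Z = 2 atoms; a = 3.310 × 10^-8 cm.
M = ρ·N_A·a³/Z = 16.6 × 6.022 × 10²³ × 3.626 × 10^-23 / 2 = 181 g/mol.

181 g/mol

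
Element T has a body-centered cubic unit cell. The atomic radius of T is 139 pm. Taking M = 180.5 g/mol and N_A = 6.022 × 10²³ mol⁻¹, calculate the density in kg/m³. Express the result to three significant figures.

In a BCC lattice, atoms touch along the body diagonal, so √3·a = 4r, giving a = 321.0 pm = 3.210 × 10^-8 cm.
With Z = 2, ρ = Z·M/(N_A·a³) = 2 × 180.5 / (6.022 × 10²³ × 3.308 × 10^-23) = 18.12 g/cm³ = 18100 kg/m³.

18100 kg/m³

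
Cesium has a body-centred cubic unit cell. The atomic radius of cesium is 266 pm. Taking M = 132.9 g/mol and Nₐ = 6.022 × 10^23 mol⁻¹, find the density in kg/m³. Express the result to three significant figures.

1900 kg/m³

In a BCC lattice, atoms touch along the body diagonal, so √3·a = 4r, giving a = 614.3 pm = 6.143 × 10^-8 cm.
With Z = 2, ρ = Z·M/(N_A·a³) = 2 × 132.9 / (6.022 × 10²³ × 2.318 × 10^-22) = 1.904 g/cm³ = 1900 kg/m³.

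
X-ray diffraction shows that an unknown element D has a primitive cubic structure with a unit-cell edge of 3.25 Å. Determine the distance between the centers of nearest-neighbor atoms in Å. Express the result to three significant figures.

In a simple cubic structure, atoms touch along the cell edge, so a = 2r; the nearest-neighbor distance equals 2r = 1.000·a.
d = 1.000 × 3.25 = 3.25 Å.

3.25 Å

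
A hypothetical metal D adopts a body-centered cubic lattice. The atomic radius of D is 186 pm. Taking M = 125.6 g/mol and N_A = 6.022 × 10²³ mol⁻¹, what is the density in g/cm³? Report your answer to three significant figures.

In a BCC lattice, atoms touch along the body diagonal, so √3·a = 4r, giving a = 429.5 pm = 4.295 × 10^-8 cm.
With Z = 2, ρ = Z·M/(N_A·a³) = 2 × 125.6 / (6.022 × 10²³ × 7.926 × 10^-23) = 5.263 g/cm³.

5.26 g/cm³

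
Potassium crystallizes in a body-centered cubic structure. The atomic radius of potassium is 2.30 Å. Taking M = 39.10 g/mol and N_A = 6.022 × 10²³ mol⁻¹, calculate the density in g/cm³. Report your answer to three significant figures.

0.867 g/cm³

In a BCC lattice, atoms touch along the body diagonal, so √3·a = 4r, giving a = 5.312 Å = 5.312 × 10^-8 cm.
With Z = 2, ρ = Z·M/(N_A·a³) = 2 × 39.10 / (6.022 × 10²³ × 1.499 × 10^-22) = 0.8665 g/cm³.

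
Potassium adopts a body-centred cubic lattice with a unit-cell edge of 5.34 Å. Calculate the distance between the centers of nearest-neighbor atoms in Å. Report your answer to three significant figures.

4.62 Å

In a BCC structure, atoms touch along the body diagonal, so √3·a = 4r; the nearest-neighbor distance equals 2r = 0.8660·a.
d = 0.8660 × 5.34 = 4.62 Å.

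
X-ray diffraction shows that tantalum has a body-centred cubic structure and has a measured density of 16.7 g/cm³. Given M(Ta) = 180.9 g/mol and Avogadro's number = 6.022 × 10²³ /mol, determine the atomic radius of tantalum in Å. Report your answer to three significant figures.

1.43 Å

For a BCC cell (Z = 2), a³ = Z·M/(N_A·ρ) = 2 × 180.9 / (6.022 × 10²³ × 16.70) = 3.598 × 10^-23 cm³, so a = 3.301 × 10^-8 cm = 3.301 Å.
Atoms touch along the body diagonal, so √3·a = 4r, so r = 0.4330 × a = 1.43 Å.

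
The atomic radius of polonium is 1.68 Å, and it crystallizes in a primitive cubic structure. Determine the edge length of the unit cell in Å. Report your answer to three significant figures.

In a simple cubic lattice, atoms touch along the cell edge, so a = 2r.
a = 2r = 2 × 1.68 = 3.36 Å.

3.36 Å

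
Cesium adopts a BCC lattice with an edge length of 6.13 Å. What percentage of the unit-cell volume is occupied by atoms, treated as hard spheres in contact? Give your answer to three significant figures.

In a BCC lattice atoms touch along the body diagonal, so √3·a = 4r, so r = 0.4330a = 2.654 Å.
Packing fraction = Z·(4/3)πr³ / a³ = 2 × (4/3)π × (2.654)³ / (6.13)³ = 0.6802 = 68.0%.

68.0%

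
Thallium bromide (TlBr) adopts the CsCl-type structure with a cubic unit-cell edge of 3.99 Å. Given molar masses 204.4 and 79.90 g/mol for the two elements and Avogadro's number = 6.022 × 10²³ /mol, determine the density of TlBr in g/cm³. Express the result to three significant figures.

7.43 g/cm³

The CsCl-type structure contains Z = 1 formula unit per cell; M(TlBr) = 204.4 + 79.90 = 284.3 g/mol.
a³ = (3.990 × 10^-8 cm)³ = 6.352 × 10^-23 cm³.
ρ = 1 × 284.3 / (6.022 × 10²³ × 6.352 × 10^-23) = 7.432 g/cm³.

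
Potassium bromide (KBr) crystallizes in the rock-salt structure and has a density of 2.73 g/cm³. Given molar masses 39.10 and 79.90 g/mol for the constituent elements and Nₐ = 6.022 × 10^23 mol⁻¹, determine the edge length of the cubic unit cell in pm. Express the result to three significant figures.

662 pm

M(KBr) = 119.0 g/mol; Z = 4 formula units per cell.
a³ = Z·M/(N_A·ρ) = 4 × 119.0 / (6.022 × 10²³ × 2.73) = 2.895 × 10^-22 cm³, so a = 6.616 × 10^-8 cm = 662 pm.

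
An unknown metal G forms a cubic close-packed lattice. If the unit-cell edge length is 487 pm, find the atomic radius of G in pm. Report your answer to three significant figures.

172 pm

In an FCC lattice, atoms touch along the face diagonal, so √2·a = 4r.
r = √2·a/4 = 1.4142 × 487 / 4 = 172 pm.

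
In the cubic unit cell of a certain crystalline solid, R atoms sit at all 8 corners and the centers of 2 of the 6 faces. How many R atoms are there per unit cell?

2

Corner atoms are shared by 8 cells (1/8 each), face atoms by 2 (1/2 each).
Net atoms = 8 × 1/8 + 2 × 1/2 = 1 + 1 = 2.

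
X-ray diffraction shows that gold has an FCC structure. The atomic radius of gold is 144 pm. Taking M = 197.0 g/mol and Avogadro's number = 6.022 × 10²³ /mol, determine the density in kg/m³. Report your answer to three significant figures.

In an FCC lattice, atoms touch along the face diagonal, so √2·a = 4r, giving a = 407.3 pm = 4.073 × 10^-8 cm.
With Z = 4, ρ = Z·M/(N_A·a³) = 4 × 197.0 / (6.022 × 10²³ × 6.757 × 10^-23) = 19.37 g/cm³ = 19400 kg/m³.

19400 kg/m³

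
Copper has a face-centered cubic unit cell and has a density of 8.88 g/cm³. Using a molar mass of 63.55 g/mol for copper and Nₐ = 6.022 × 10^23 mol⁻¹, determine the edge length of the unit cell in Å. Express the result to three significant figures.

3.62 Å

With Z = 4 atoms per FCC cell, a³ = Z·M/(N_A·ρ) = 4 × 63.55 / (6.022 × 10²³ × 8.880 g/cm³) = 4.754 × 10^-23 cm³.
a = (4.754 × 10^-23)^(1/3) = 3.622 × 10^-8 cm = 3.62 Å.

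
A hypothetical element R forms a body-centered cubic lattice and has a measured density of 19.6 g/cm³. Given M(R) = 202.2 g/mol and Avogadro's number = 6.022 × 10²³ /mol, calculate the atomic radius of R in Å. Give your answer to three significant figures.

1.41 Å

For a BCC cell (Z = 2), a³ = Z·M/(N_A·ρ) = 2 × 202.2 / (6.022 × 10²³ × 19.60) = 3.426 × 10^-23 cm³, so a = 3.248 × 10^-8 cm = 3.248 Å.
Atoms touch along the body diagonal, so √3·a = 4r, so r = 0.4330 × a = 1.41 Å.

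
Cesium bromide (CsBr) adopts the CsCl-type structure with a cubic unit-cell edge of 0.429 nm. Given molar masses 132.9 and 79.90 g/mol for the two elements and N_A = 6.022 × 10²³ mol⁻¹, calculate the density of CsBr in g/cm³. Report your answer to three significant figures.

4.48 g/cm³

The CsCl-type structure contains Z = 1 formula unit per cell; M(CsBr) = 132.9 + 79.90 = 212.8 g/mol.
a³ = (4.290 × 10^-8 cm)³ = 7.895 × 10^-23 cm³.
ρ = 1 × 212.8 / (6.022 × 10²³ × 7.895 × 10^-23) = 4.476 g/cm³.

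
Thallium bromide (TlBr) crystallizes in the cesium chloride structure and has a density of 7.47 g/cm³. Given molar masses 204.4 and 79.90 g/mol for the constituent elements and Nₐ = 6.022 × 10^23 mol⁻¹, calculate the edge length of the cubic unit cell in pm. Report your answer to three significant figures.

398 pm

M(TlBr) = 284.3 g/mol; Z = 1 formula unit per cell.
a³ = Z·M/(N_A·ρ) = 1 × 284.3 / (6.022 × 10²³ × 7.47) = 6.320 × 10^-23 cm³, so a = 3.983 × 10^-8 cm = 398 pm.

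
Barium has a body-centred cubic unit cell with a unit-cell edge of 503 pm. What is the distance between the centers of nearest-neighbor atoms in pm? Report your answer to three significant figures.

In a BCC structure, atoms touch along the body diagonal, so √3·a = 4r; the nearest-neighbor distance equals 2r = 0.8660·a.
d = 0.8660 × 503 = 436 pm.

436 pm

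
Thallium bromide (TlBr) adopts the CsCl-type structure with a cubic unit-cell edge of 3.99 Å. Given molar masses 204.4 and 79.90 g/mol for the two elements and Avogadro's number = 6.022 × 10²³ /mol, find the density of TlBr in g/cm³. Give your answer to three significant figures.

7.43 g/cm³

The CsCl-type structure contains Z = 1 formula unit per cell; M(TlBr) = 204.4 + 79.90 = 284.3 g/mol.
a³ = (3.990 × 10^-8 cm)³ = 6.352 × 10^-23 cm³.
ρ = 1 × 284.3 / (6.022 × 10²³ × 6.352 × 10^-23) = 7.432 g/cm³.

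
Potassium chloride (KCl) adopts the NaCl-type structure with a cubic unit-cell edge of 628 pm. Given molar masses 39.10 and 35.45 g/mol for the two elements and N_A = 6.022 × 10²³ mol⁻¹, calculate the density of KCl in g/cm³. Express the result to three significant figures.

The NaCl-type structure contains Z = 4 formula units per cell; M(KCl) = 39.10 + 35.45 = 74.55 g/mol.
a³ = (6.280 × 10^-8 cm)³ = 2.477 × 10^-22 cm³.
ρ = 4 × 74.55 / (6.022 × 10²³ × 2.477 × 10^-22) = 1.999 g/cm³.

2.00 g/cm³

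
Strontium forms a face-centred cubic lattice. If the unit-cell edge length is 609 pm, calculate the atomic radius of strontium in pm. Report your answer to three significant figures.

In an FCC lattice, atoms touch along the face diagonal, so √2·a = 4r.
r = √2·a/4 = 1.4142 × 609 / 4 = 215 pm.

215 pm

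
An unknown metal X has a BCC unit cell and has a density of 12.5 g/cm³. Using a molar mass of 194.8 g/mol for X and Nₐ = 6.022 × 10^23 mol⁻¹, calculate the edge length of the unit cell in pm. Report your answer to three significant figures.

With Z = 2 atoms per BCC cell, a³ = Z·M/(N_A·ρ) = 2 × 194.8 / (6.022 × 10²³ × 12.50 g/cm³) = 5.176 × 10^-23 cm³.
a = (5.176 × 10^-23)^(1/3) = 3.727 × 10^-8 cm = 373 pm.

373 pm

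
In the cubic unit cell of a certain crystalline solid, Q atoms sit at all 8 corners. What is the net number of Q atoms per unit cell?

Corner atoms are shared by 8 cells (1/8 each).
Net atoms = 8 × 1/8 = 1 = 1.

1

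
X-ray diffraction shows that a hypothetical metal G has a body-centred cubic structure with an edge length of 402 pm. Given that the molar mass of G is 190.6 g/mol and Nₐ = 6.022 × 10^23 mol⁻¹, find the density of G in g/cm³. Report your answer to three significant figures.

A BCC unit cell contains Z = 2 atoms.
Cell volume: a³ = (402 pm)³ = (4.020 × 10^-8 cm)³ = 6.496 × 10^-23 cm³.
ρ = Z·M/(N_A·a³) = 2 × 190.6 / (6.022 × 10²³ × 6.496 × 10^-23) = 9.744 g/cm³.

9.74 g/cm³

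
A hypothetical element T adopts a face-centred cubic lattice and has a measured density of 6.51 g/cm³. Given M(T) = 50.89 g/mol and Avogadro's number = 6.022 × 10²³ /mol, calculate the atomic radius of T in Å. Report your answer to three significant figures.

1.32 Å

For an FCC cell (Z = 4), a³ = Z·M/(N_A·ρ) = 4 × 50.89 / (6.022 × 10²³ × 6.510) = 5.192 × 10^-23 cm³, so a = 3.731 × 10^-8 cm = 3.731 Å.
Atoms touch along the face diagonal, so √2·a = 4r, so r = 0.3536 × a = 1.32 Å.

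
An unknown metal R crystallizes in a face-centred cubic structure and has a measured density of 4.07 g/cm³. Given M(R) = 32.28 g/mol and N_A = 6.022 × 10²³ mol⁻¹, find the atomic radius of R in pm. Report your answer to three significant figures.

For an FCC cell (Z = 4), a³ = Z·M/(N_A·ρ) = 4 × 32.28 / (6.022 × 10²³ × 4.070) = 5.268 × 10^-23 cm³, so a = 3.749 × 10^-8 cm = 374.9 pm.
Atoms touch along the face diagonal, so √2·a = 4r, so r = 0.3536 × a = 133 pm.

133 pm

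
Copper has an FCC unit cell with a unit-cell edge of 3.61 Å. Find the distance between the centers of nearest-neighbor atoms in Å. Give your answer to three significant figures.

2.55 Å

In an FCC structure, atoms touch along the face diagonal, so √2·a = 4r; the nearest-neighbor distance equals 2r = 0.7071·a.
d = 0.7071 × 3.61 = 2.55 Å.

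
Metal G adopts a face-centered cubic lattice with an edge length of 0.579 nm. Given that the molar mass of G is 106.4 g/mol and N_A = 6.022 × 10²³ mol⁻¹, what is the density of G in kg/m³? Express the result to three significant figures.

An FCC unit cell contains Z = 4 atoms.
Cell volume: a³ = (0.579 nm)³ = (5.790 × 10^-8 cm)³ = 1.941 × 10^-22 cm³.
ρ = Z·M/(N_A·a³) = 4 × 106.4 / (6.022 × 10²³ × 1.941 × 10^-22) = 3.641 g/cm³ = 3640 kg/m³.

3640 kg/m³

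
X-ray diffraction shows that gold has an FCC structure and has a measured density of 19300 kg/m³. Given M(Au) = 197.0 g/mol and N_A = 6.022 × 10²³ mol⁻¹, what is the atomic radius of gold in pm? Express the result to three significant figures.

For an FCC cell (Z = 4), a³ = Z·M/(N_A·ρ) = 4 × 197.0 / (6.022 × 10²³ × 19.30) = 6.780 × 10^-23 cm³, so a = 4.078 × 10^-8 cm = 407.8 pm.
Atoms touch along the face diagonal, so √2·a = 4r, so r = 0.3536 × a = 144 pm.

144 pm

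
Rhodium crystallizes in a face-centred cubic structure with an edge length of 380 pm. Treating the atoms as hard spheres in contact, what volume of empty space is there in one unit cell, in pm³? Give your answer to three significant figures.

In an FCC lattice atoms touch along the face diagonal, so √2·a = 4r, so r = 0.3536a = 134.4 pm.
V_cell = a³ = 5.487 × 10^7 pm³; V_atoms = 4 × (4/3)πr³ = 4.063 × 10^7 pm³.
Empty space = 5.487 × 10^7 − 4.063 × 10^7 = 1.42 × 10^7 pm³.

1.42 × 10^7 pm³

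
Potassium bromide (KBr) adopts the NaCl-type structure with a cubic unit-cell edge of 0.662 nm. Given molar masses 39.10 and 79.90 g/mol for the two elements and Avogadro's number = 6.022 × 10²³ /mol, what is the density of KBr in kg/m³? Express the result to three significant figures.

The NaCl-type structure contains Z = 4 formula units per cell; M(KBr) = 39.10 + 79.90 = 119.0 g/mol.
a³ = (6.620 × 10^-8 cm)³ = 2.901 × 10^-22 cm³.
ρ = 4 × 119.0 / (6.022 × 10²³ × 2.901 × 10^-22) = 2.725 g/cm³ = 2720 kg/m³.

2720 kg/m³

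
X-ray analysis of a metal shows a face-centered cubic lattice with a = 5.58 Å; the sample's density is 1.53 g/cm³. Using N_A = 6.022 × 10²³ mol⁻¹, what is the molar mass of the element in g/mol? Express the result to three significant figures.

40.0 g/mol

An FCC cell has Z = 4 atoms; a = 5.580 × 10^-8 cm.
M = ρ·N_A·a³/Z = 1.53 × 6.022 × 10²³ × 1.737 × 10^-22 / 4 = 40.0 g/mol.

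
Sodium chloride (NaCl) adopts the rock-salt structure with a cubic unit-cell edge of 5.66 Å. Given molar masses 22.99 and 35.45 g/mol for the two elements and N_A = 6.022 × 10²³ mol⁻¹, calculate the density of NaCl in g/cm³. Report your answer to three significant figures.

2.14 g/cm³

The rock-salt structure contains Z = 4 formula units per cell; M(NaCl) = 22.99 + 35.45 = 58.44 g/mol.
a³ = (5.660 × 10^-8 cm)³ = 1.813 × 10^-22 cm³.
ρ = 4 × 58.44 / (6.022 × 10²³ × 1.813 × 10^-22) = 2.141 g/cm³.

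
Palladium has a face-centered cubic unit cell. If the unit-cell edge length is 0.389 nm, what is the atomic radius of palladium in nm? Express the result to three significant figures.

In an FCC lattice, atoms touch along the face diagonal, so √2·a = 4r.
r = √2·a/4 = 1.4142 × 0.389 / 4 = 0.138 nm.

0.138 nm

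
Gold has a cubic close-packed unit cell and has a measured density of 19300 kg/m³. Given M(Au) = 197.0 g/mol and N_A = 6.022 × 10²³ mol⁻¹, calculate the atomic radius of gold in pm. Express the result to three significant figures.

For an FCC cell (Z = 4), a³ = Z·M/(N_A·ρ) = 4 × 197.0 / (6.022 × 10²³ × 19.30) = 6.780 × 10^-23 cm³, so a = 4.078 × 10^-8 cm = 407.8 pm.
Atoms touch along the face diagonal, so √2·a = 4r, so r = 0.3536 × a = 144 pm.

144 pm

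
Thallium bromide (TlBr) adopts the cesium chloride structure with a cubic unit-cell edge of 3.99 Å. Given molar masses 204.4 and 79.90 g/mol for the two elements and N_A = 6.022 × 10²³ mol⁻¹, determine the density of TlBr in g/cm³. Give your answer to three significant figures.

7.43 g/cm³

The cesium chloride structure contains Z = 1 formula unit per cell; M(TlBr) = 204.4 + 79.90 = 284.3 g/mol.
a³ = (3.990 × 10^-8 cm)³ = 6.352 × 10^-23 cm³.
ρ = 1 × 284.3 / (6.022 × 10²³ × 6.352 × 10^-23) = 7.432 g/cm³.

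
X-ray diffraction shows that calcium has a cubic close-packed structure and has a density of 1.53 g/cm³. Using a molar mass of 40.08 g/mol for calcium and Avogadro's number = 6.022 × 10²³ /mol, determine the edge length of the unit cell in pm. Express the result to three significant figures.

With Z = 4 atoms per FCC cell, a³ = Z·M/(N_A·ρ) = 4 × 40.08 / (6.022 × 10²³ × 1.530 g/cm³) = 1.740 × 10^-22 cm³.
a = (1.740 × 10^-22)^(1/3) = 5.583 × 10^-8 cm = 558 pm.

558 pm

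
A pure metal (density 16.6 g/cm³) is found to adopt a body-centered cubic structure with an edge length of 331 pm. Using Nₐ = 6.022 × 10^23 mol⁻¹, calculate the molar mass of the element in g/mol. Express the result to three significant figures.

181 g/mol

A BCC cell has Z = 2 atoms; a = 3.310 × 10^-8 cm.
M = ρ·N_A·a³/Z = 16.6 × 6.022 × 10²³ × 3.626 × 10^-23 / 2 = 181 g/mol.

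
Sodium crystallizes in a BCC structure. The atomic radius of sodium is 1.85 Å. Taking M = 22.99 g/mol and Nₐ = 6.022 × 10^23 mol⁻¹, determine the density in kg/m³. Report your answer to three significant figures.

979 kg/m³

In a BCC lattice, atoms touch along the body diagonal, so √3·a = 4r, giving a = 4.272 Å = 4.272 × 10^-8 cm.
With Z = 2, ρ = Z·M/(N_A·a³) = 2 × 22.99 / (6.022 × 10²³ × 7.799 × 10^-23) = 0.9791 g/cm³ = 979 kg/m³.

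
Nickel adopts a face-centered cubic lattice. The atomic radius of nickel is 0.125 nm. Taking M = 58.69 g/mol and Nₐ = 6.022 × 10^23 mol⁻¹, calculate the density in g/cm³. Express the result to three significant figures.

In an FCC lattice, atoms touch along the face diagonal, so √2·a = 4r, giving a = 0.3536 nm = 3.536 × 10^-8 cm.
With Z = 4, ρ = Z·M/(N_A·a³) = 4 × 58.69 / (6.022 × 10²³ × 4.419 × 10^-23) = 8.821 g/cm³.

8.82 g/cm³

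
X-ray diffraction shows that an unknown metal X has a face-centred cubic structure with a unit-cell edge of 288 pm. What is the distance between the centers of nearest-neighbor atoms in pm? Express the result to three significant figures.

In an FCC structure, atoms touch along the face diagonal, so √2·a = 4r; the nearest-neighbor distance equals 2r = 0.7071·a.
d = 0.7071 × 288 = 204 pm.

204 pm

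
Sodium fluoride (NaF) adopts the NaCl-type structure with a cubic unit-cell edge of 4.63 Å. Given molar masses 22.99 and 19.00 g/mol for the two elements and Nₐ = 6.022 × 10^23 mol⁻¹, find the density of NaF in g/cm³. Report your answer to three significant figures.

The NaCl-type structure contains Z = 4 formula units per cell; M(NaF) = 22.99 + 19.00 = 41.99 g/mol.
a³ = (4.630 × 10^-8 cm)³ = 9.925 × 10^-23 cm³.
ρ = 4 × 41.99 / (6.022 × 10²³ × 9.925 × 10^-23) = 2.810 g/cm³.

2.81 g/cm³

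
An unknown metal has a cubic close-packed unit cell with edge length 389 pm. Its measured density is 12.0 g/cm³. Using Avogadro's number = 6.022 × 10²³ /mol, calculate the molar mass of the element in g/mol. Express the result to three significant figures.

An FCC cell has Z = 4 atoms; a = 3.890 × 10^-8 cm.
M = ρ·N_A·a³/Z = 12.0 × 6.022 × 10²³ × 5.886 × 10^-23 / 4 = 106 g/mol.

106 g/mol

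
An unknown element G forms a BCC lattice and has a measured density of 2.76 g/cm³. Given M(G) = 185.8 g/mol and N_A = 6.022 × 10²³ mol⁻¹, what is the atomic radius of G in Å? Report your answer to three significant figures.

2.63 Å

For a BCC cell (Z = 2), a³ = Z·M/(N_A·ρ) = 2 × 185.8 / (6.022 × 10²³ × 2.760) = 2.236 × 10^-22 cm³, so a = 6.069 × 10^-8 cm = 6.069 Å.
Atoms touch along the body diagonal, so √3·a = 4r, so r = 0.4330 × a = 2.63 Å.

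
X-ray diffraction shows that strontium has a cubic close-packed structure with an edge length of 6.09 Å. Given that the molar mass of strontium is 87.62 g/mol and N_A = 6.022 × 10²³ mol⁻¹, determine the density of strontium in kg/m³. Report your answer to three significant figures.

An FCC unit cell contains Z = 4 atoms.
Cell volume: a³ = (6.09 Å)³ = (6.090 × 10^-8 cm)³ = 2.259 × 10^-22 cm³.
ρ = Z·M/(N_A·a³) = 4 × 87.62 / (6.022 × 10²³ × 2.259 × 10^-22) = 2.577 g/cm³ = 2580 kg/m³.

2580 kg/m³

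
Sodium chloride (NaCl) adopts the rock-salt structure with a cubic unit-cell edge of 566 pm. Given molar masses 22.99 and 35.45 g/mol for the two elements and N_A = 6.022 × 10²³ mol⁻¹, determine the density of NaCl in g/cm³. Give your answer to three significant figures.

2.14 g/cm³

The rock-salt structure contains Z = 4 formula units per cell; M(NaCl) = 22.99 + 35.45 = 58.44 g/mol.
a³ = (5.660 × 10^-8 cm)³ = 1.813 × 10^-22 cm³.
ρ = 4 × 58.44 / (6.022 × 10²³ × 1.813 × 10^-22) = 2.141 g/cm³.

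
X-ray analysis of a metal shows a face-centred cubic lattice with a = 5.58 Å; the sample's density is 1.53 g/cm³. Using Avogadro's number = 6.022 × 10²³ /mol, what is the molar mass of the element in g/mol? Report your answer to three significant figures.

40.0 g/mol

An FCC cell has Z = 4 atoms; a = 5.580 × 10^-8 cm.
M = ρ·N_A·a³/Z = 1.53 × 6.022 × 10²³ × 1.737 × 10^-22 / 4 = 40.0 g/mol.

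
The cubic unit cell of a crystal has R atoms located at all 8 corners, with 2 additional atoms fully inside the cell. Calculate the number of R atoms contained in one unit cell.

Corner atoms are shared by 8 cells (1/8 each), interior atoms are unshared.
Net atoms = 8 × 1/8 + 2 = 1 + 2 = 3.

3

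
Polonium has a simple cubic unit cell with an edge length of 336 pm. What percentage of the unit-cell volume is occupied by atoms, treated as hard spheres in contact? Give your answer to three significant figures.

52.4%

In a simple cubic lattice atoms touch along the cell edge, so a = 2r, so r = 0.5000a = 168.0 pm.
Packing fraction = Z·(4/3)πr³ / a³ = 1 × (4/3)π × (168.0)³ / (336)³ = 0.5236 = 52.4%.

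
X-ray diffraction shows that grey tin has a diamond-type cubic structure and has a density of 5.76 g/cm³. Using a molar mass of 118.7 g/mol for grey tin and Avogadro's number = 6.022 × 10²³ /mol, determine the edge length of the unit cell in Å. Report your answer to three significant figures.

With Z = 8 atoms per diamond cubic cell, a³ = Z·M/(N_A·ρ) = 8 × 118.7 / (6.022 × 10²³ × 5.760 g/cm³) = 2.738 × 10^-22 cm³.
a = (2.738 × 10^-22)^(1/3) = 6.493 × 10^-8 cm = 6.49 Å.

6.49 Å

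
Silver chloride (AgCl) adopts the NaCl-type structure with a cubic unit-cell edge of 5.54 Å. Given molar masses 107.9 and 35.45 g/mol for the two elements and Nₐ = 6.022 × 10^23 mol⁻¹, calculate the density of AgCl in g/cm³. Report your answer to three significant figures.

5.60 g/cm³

The NaCl-type structure contains Z = 4 formula units per cell; M(AgCl) = 107.9 + 35.45 = 143.35 g/mol.
a³ = (5.540 × 10^-8 cm)³ = 1.700 × 10^-22 cm³.
ρ = 4 × 143.35 / (6.022 × 10²³ × 1.700 × 10^-22) = 5.600 g/cm³.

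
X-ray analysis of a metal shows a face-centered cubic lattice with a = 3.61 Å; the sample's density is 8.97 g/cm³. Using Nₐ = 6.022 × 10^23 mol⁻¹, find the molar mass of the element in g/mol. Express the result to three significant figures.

An FCC cell has Z = 4 atoms; a = 3.610 × 10^-8 cm.
M = ρ·N_A·a³/Z = 8.97 × 6.022 × 10²³ × 4.705 × 10^-23 / 4 = 63.5 g/mol.

63.5 g/mol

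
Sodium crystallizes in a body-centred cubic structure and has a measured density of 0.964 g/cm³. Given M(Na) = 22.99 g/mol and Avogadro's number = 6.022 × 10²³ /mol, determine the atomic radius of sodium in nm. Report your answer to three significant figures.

0.186 nm

For a BCC cell (Z = 2), a³ = Z·M/(N_A·ρ) = 2 × 22.99 / (6.022 × 10²³ × 0.9640) = 7.920 × 10^-23 cm³, so a = 4.295 × 10^-8 cm = 0.4295 nm.
Atoms touch along the body diagonal, so √3·a = 4r, so r = 0.4330 × a = 0.186 nm.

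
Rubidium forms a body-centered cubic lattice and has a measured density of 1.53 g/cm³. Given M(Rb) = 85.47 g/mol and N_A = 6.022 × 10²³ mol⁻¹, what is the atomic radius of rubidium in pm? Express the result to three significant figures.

247 pm

For a BCC cell (Z = 2), a³ = Z·M/(N_A·ρ) = 2 × 85.47 / (6.022 × 10²³ × 1.530) = 1.855 × 10^-22 cm³, so a = 5.703 × 10^-8 cm = 570.3 pm.
Atoms touch along the body diagonal, so √3·a = 4r, so r = 0.4330 × a = 247 pm.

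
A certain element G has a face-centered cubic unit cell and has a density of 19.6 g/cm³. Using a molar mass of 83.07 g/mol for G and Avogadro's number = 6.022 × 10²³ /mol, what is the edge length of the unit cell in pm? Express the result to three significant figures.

304 pm

With Z = 4 atoms per FCC cell, a³ = Z·M/(N_A·ρ) = 4 × 83.07 / (6.022 × 10²³ × 19.60 g/cm³) = 2.815 × 10^-23 cm³.
a = (2.815 × 10^-23)^(1/3) = 3.042 × 10^-8 cm = 304 pm.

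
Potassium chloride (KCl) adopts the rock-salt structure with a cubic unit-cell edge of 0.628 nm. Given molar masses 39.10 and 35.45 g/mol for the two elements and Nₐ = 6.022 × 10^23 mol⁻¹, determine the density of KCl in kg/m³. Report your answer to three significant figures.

2000 kg/m³

The rock-salt structure contains Z = 4 formula units per cell; M(KCl) = 39.10 + 35.45 = 74.55 g/mol.
a³ = (6.280 × 10^-8 cm)³ = 2.477 × 10^-22 cm³.
ρ = 4 × 74.55 / (6.022 × 10²³ × 2.477 × 10^-22) = 1.999 g/cm³ = 2000 kg/m³.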